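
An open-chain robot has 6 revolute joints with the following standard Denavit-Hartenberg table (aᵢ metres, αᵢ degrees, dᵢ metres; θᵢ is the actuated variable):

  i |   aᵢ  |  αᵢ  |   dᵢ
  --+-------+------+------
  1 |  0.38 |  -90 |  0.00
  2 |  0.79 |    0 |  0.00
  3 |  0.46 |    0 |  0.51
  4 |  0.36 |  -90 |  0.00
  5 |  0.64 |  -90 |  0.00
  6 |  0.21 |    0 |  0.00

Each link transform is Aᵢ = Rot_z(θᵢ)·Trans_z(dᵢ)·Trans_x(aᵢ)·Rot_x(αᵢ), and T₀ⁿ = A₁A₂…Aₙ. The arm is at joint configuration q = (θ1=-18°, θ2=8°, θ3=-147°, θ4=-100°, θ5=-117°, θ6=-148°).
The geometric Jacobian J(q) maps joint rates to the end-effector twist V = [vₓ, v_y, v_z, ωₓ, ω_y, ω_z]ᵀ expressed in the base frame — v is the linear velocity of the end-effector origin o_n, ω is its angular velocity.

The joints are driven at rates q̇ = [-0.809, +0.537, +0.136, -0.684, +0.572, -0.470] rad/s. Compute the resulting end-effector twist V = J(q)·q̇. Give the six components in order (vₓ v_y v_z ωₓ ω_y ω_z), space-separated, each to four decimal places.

0.6502 -0.6805 -0.4536 -0.3305 -0.1285 -0.1554

o_n = [0.8957, 0.6780, 0.1203]
J₁: ẑ×o_n = [-0.6780, 0.8957, 0.0000], ω = ẑ
J2: z=[0.3090, 0.9511, 0.0000] o=[0.3614, -0.1174, 0.0000] → [0.1144, -0.0372, -0.2623, 0.3090, 0.9511, 0.0000]
J3: z=[0.3090, 0.9511, 0.0000] o=[1.1054, -0.3592, -0.1099] → [0.2190, -0.0712, 0.5200, 0.3090, 0.9511, 0.0000]
J4: z=[0.3090, 0.9511, 0.0000] o=[0.9328, 0.2331, 0.1918] → [-0.0680, 0.0221, 0.1728, 0.3090, 0.9511, 0.0000]
J5: z=[-0.8152, 0.2649, 0.5150] o=[0.7565, 0.2904, -0.1167] → [-0.1368, 0.2649, -0.3528, -0.8152, 0.2649, 0.5150]
J6: z=[-0.2962, 0.5736, -0.7637] o=[1.0750, 0.7865, 0.1323] → [-0.0898, 0.1334, 0.1350, -0.2962, 0.5736, -0.7637]
V = J·q̇ = [0.6502, -0.6805, -0.4536, -0.3305, -0.1285, -0.1554]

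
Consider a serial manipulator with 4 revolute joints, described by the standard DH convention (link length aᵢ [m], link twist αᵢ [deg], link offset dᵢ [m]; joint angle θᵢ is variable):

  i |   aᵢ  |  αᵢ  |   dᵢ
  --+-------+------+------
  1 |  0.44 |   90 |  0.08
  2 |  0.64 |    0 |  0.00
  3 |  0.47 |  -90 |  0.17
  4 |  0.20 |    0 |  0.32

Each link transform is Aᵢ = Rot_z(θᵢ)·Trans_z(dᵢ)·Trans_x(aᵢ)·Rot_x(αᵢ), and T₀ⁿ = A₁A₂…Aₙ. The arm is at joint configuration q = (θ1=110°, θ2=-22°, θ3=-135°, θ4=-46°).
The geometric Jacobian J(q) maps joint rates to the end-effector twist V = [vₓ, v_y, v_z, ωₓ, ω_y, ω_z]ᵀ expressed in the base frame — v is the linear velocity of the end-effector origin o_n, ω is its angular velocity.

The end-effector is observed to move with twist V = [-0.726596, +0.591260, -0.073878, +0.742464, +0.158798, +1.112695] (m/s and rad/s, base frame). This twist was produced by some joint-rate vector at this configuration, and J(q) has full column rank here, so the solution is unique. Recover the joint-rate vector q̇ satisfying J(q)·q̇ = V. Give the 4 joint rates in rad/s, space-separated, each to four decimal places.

o_n = [0.0904, 0.6692, -0.6922]
J₁: ẑ×o_n = [-0.6692, 0.0904, 0.0000], ω = ẑ
J2: z=[0.9397, 0.3420, 0.0000] o=[-0.1505, 0.4135, 0.0800] → [-0.2641, 0.7257, 0.1579, 0.9397, 0.3420, 0.0000]
J3: z=[0.9397, 0.3420, 0.0000] o=[-0.3534, 0.9711, -0.1597] → [-0.1821, 0.5004, -0.4355, 0.9397, 0.3420, 0.0000]
J4: z=[-0.1336, 0.3672, -0.9205] o=[-0.0457, 0.6227, -0.3434] → [-0.0853, -0.1720, -0.0562, -0.1336, 0.3672, -0.9205]
q̇ = J⁺·V = [0.8660, 0.4020, 0.3500, -0.2680]

0.8660 0.4020 0.3500 -0.2680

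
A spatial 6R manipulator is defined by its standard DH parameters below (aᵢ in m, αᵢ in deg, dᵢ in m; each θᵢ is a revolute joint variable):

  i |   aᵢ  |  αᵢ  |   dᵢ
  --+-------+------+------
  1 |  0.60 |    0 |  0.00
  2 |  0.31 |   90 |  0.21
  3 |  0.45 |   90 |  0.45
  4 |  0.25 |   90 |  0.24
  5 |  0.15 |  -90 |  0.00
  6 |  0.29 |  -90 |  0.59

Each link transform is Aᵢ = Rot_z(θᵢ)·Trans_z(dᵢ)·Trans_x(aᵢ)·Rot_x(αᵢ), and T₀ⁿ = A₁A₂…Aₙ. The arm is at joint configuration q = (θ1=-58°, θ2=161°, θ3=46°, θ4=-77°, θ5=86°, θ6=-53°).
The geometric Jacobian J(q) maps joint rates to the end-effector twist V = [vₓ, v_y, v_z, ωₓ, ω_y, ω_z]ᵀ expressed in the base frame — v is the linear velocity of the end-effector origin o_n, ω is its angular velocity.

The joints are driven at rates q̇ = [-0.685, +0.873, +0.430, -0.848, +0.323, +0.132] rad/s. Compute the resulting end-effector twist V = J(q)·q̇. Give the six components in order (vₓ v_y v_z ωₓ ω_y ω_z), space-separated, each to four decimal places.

o_n = [0.8140, 0.4797, -0.0999]
J₁: ẑ×o_n = [-0.4797, 0.8140, 0.0000], ω = ẑ
J2: z=[0.0000, 0.0000, 1.0000] o=[0.3180, -0.5088, 0.0000] → [-0.9885, 0.4961, 0.0000, 0.0000, 0.0000, 1.0000]
J3: z=[0.9744, 0.2250, 0.0000] o=[0.2482, -0.2068, 0.2100] → [-0.0697, 0.3020, 0.5416, 0.9744, 0.2250, 0.0000]
J4: z=[-0.1618, 0.7009, -0.6947] o=[0.6164, 0.1990, 0.5337] → [-0.2492, -0.2398, -0.1840, -0.1618, 0.7009, -0.6947]
J5: z=[-0.0669, -0.7101, -0.7009] o=[0.3314, 0.3505, 0.4074] → [0.4508, -0.3722, 0.3341, -0.0669, -0.7101, -0.7009]
J6: z=[0.9709, 0.1157, -0.2099] o=[0.2969, 0.4547, 0.3052] → [-0.0416, 0.2848, -0.0356, 0.9709, 0.1157, -0.2099]
V = J·q̇ = [-0.2129, 0.1261, 0.4921, 0.6627, -0.7117, 0.5230]

-0.2129 0.1261 0.4921 0.6627 -0.7117 0.5230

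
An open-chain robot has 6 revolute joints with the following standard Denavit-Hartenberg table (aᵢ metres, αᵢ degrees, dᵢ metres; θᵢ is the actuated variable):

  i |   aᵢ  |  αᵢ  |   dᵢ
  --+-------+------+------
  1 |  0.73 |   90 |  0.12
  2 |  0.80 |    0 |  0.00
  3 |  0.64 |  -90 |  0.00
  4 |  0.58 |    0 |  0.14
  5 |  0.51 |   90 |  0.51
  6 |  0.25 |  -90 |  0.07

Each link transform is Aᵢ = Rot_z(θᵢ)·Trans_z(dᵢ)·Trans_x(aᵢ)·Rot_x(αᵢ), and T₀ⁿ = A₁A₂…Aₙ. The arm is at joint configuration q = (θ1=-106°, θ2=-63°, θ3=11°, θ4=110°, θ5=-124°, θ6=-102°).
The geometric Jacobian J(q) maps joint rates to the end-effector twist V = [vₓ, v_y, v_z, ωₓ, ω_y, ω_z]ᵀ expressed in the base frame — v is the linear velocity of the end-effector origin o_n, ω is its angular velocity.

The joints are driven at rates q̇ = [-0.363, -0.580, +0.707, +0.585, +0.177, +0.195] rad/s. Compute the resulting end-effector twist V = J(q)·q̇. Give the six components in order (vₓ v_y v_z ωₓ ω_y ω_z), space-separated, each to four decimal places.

o_n = [-0.1848, -1.9733, -1.0280]
J₁: ẑ×o_n = [1.9733, -0.1848, 0.0000], ω = ẑ
J2: z=[-0.9613, 0.2756, 0.0000] o=[-0.2012, -0.7017, 0.1200] → [-0.3164, -1.1036, 1.2178, -0.9613, 0.2756, 0.0000]
J3: z=[-0.9613, 0.2756, 0.0000] o=[-0.3013, -1.0508, -0.5928] → [-0.1200, -0.4184, 0.8546, -0.9613, 0.2756, 0.0000]
J4: z=[-0.2172, -0.7575, 0.6157] o=[-0.4099, -1.4296, -1.0971] → [0.2824, 0.1536, 0.2886, -0.2172, -0.7575, 0.6157]
J5: z=[-0.2172, -0.7575, 0.6157] o=[0.1172, -1.5685, -0.8546] → [0.3806, -0.2236, -0.1408, -0.2172, -0.7575, 0.6157]
J6: z=[-0.8917, 0.4106, 0.1906] o=[-0.1961, -2.2136, -0.9306] → [-0.0858, -0.0847, -0.2190, -0.8917, 0.4106, 0.1906]
V = J·q̇ = [-0.4018, 0.4451, -0.0009, -0.4615, -0.4621, 0.1433]

-0.4018 0.4451 -0.0009 -0.4615 -0.4621 0.1433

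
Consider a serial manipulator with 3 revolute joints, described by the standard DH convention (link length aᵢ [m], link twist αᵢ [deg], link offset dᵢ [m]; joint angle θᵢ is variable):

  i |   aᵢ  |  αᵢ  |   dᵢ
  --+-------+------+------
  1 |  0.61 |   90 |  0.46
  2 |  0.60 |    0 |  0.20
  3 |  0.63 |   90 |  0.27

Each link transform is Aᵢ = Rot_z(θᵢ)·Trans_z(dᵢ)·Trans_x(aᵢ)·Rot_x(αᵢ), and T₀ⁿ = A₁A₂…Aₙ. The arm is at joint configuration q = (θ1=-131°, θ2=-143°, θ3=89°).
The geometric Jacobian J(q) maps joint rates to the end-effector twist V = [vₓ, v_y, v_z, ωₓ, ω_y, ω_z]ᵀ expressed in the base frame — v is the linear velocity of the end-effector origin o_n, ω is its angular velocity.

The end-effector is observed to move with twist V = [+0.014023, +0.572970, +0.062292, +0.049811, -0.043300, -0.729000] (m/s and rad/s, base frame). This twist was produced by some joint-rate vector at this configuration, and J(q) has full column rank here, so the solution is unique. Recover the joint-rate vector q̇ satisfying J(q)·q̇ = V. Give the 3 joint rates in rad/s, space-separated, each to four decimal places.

o_n = [-0.6835, -0.0699, -0.4108]
J₁: ẑ×o_n = [0.0699, -0.6835, 0.0000], ω = ẑ
J2: z=[-0.7547, 0.6561, 0.0000] o=[-0.4002, -0.4604, 0.4600] → [-0.5713, -0.6572, -0.1089, -0.7547, 0.6561, 0.0000]
J3: z=[-0.7547, 0.6561, 0.0000] o=[-0.2368, 0.0325, 0.0989] → [-0.3344, -0.3847, 0.3703, -0.7547, 0.6561, 0.0000]
q̇ = J⁺·V = [-0.7290, -0.1810, 0.1150]

-0.7290 -0.1810 0.1150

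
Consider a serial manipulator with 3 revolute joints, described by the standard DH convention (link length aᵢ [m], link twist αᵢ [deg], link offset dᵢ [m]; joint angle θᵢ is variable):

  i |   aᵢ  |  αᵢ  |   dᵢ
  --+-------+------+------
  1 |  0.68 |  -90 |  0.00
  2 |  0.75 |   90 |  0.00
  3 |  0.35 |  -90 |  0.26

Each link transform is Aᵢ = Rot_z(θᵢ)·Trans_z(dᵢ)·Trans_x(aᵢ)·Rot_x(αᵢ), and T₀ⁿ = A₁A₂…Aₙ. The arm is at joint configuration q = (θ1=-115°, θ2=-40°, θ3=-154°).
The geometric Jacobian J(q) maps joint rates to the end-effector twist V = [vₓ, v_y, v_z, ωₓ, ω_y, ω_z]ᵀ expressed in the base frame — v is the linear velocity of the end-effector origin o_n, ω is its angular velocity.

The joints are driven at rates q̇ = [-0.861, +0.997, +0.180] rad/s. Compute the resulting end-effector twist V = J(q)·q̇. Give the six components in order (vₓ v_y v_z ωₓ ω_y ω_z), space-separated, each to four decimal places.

-0.8668 -0.0004 -0.1482 0.9525 -0.3165 -0.7231

o_n = [-0.4968, -0.7023, 0.4791]
J₁: ẑ×o_n = [0.7023, -0.4968, 0.0000], ω = ẑ
J2: z=[0.9063, -0.4226, 0.0000] o=[-0.2874, -0.6163, 0.0000] → [-0.2025, -0.4342, -0.1664, 0.9063, -0.4226, 0.0000]
J3: z=[0.2717, 0.5826, 0.7660] o=[-0.5302, -1.1370, 0.4821] → [-0.3348, 0.0264, 0.0986, 0.2717, 0.5826, 0.7660]
V = J·q̇ = [-0.8668, -0.0004, -0.1482, 0.9525, -0.3165, -0.7231]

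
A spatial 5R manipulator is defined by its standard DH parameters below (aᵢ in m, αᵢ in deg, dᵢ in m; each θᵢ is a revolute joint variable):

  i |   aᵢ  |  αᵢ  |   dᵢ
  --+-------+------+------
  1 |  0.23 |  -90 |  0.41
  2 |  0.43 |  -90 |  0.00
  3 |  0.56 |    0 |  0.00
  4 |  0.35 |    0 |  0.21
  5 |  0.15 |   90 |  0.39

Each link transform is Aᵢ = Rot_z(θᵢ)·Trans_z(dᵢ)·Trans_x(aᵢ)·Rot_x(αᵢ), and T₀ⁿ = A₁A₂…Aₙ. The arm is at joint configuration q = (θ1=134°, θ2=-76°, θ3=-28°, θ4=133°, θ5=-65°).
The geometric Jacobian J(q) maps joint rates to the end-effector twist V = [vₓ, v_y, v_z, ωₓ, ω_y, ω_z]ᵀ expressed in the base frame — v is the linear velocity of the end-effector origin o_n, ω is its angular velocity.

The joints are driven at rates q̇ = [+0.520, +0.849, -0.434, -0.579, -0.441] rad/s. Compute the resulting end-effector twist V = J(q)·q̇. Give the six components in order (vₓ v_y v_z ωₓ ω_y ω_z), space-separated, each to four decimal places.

o_n = [-0.6002, 0.8685, 1.1854]
J₁: ẑ×o_n = [-0.8685, -0.6002, 0.0000], ω = ẑ
J2: z=[-0.7193, -0.6947, 0.0000] o=[-0.1598, 0.1654, 0.4100] → [-0.5387, 0.5578, -0.8117, -0.7193, -0.6947, 0.0000]
J3: z=[-0.6740, 0.6980, -0.2419] o=[-0.2320, 0.2403, 0.8272] → [0.4020, 0.3305, -0.1665, -0.6740, 0.6980, -0.2419]
J4: z=[-0.6740, 0.6980, -0.2419] o=[-0.5042, 0.1437, 1.3070] → [0.0905, -0.0587, -0.4216, -0.6740, 0.6980, -0.2419]
J5: z=[-0.6740, 0.6980, -0.2419] o=[-0.3874, 0.5094, 1.1683] → [0.0989, 0.0630, -0.0936, -0.6740, 0.6980, -0.2419]
V = J·q̇ = [-1.1794, 0.0242, -0.3315, 0.3693, -1.6046, 0.8718]

-1.1794 0.0242 -0.3315 0.3693 -1.6046 0.8718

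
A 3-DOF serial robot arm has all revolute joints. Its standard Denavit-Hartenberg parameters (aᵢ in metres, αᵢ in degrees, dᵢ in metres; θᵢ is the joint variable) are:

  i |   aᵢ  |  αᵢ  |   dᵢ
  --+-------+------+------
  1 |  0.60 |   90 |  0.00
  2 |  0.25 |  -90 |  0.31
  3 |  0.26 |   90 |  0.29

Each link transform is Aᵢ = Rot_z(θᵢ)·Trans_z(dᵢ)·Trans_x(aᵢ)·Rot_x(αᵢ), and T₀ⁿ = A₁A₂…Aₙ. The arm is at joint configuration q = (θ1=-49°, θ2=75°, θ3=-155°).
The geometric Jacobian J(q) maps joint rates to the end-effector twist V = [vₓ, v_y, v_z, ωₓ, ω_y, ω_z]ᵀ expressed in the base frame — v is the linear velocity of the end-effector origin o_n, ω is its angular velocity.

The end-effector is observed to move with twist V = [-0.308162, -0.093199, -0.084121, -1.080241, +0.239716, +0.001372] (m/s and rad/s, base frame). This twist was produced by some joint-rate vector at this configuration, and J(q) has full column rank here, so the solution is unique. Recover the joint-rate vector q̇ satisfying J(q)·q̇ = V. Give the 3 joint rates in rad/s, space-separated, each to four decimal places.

o_n = [-0.1046, -0.5197, 0.0889]
J₁: ẑ×o_n = [0.5197, -0.1046, 0.0000], ω = ẑ
J2: z=[-0.7547, -0.6561, 0.0000] o=[0.3936, -0.4528, 0.0000] → [-0.0583, 0.0671, -0.2764, -0.7547, -0.6561, 0.0000]
J3: z=[-0.6337, 0.7290, 0.2588] o=[0.2021, -0.7050, 0.2415] → [-0.1592, -0.1761, 0.1061, -0.6337, 0.7290, 0.2588]
q̇ = J⁺·V = [-0.2370, 0.6580, 0.9210]

-0.2370 0.6580 0.9210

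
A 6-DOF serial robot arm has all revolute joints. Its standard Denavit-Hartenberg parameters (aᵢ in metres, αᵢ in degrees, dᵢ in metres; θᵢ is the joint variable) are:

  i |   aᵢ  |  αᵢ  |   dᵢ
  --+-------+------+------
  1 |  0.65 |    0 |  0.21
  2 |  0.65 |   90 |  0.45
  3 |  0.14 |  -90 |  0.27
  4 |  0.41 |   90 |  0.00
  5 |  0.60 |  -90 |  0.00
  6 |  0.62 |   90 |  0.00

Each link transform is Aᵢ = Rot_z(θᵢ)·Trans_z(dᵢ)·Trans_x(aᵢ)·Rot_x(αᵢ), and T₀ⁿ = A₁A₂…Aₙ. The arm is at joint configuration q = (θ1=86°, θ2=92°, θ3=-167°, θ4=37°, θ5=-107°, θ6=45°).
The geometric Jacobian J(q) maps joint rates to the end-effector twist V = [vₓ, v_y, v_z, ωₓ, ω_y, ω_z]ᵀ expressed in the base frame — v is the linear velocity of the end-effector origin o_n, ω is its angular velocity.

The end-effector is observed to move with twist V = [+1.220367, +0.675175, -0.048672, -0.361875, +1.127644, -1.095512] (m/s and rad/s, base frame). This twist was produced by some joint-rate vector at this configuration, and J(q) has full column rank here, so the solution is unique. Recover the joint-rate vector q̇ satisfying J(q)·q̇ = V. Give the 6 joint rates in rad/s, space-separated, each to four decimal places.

o_n = [-0.4239, 0.5206, 1.6363]
J₁: ẑ×o_n = [-0.5206, -0.4239, 0.0000], ω = ẑ
J2: z=[0.0000, 0.0000, 1.0000] o=[0.0453, 0.6484, 0.2100] → [0.1279, -0.4692, 0.0000, 0.0000, 0.0000, 1.0000]
J3: z=[0.0349, 0.9994, 0.0000] o=[-0.6043, 0.6711, 0.6600] → [0.9757, -0.0341, -0.1855, 0.0349, 0.9994, 0.0000]
J4: z=[-0.2248, 0.0079, -0.9744] o=[-0.4585, 0.9362, 0.6285] → [-0.3971, 0.1928, 0.0932, -0.2248, 0.0079, -0.9744]
J5: z=[0.6139, 0.7777, -0.1354] o=[-0.1483, 0.6784, 0.5548] → [0.8197, -0.6266, 0.1174, 0.6139, 0.7777, -0.1354]
J6: z=[0.7894, -0.6034, 0.1131] o=[-0.1520, 0.7842, 1.1454] → [-0.2664, -0.4182, -0.3722, 0.7894, -0.6034, 0.1131]
q̇ = J⁺·V = [-0.6170, -0.4190, 0.9890, 0.0330, -0.1270, -0.3940]

-0.6170 -0.4190 0.9890 0.0330 -0.1270 -0.3940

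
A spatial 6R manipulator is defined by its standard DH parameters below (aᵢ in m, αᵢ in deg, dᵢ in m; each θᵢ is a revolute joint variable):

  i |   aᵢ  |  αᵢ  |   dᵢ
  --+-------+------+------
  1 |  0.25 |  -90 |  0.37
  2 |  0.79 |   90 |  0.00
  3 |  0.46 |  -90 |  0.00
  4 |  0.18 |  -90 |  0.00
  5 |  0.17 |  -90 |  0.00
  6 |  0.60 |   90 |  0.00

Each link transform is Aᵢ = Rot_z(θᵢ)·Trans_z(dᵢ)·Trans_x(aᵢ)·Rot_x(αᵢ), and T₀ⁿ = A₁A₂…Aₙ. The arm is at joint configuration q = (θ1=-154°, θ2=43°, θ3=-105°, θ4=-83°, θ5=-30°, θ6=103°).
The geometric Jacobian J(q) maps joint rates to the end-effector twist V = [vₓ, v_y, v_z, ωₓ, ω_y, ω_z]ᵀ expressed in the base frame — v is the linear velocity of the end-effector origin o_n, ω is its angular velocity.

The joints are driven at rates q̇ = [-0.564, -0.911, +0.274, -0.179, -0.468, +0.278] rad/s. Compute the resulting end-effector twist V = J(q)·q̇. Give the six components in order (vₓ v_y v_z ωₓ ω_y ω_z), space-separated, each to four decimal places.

-0.3670 0.4140 0.5988 -0.2593 0.2852 -0.0235

o_n = [-0.9048, -0.5379, 0.0078]
J₁: ẑ×o_n = [0.5379, -0.9048, 0.0000], ω = ẑ
J2: z=[0.4384, -0.8988, 0.0000] o=[-0.2247, -0.1096, 0.3700] → [0.3256, 0.1588, -0.7990, 0.4384, -0.8988, 0.0000]
J3: z=[-0.6130, -0.2990, 0.7314] o=[-0.7440, -0.3629, -0.1688] → [0.0753, -0.0094, 0.0592, -0.6130, -0.2990, 0.7314]
J4: z=[-0.7484, -0.0771, -0.6588] o=[-0.8605, 0.0747, -0.0876] → [-0.4109, 0.1005, 0.4551, -0.7484, -0.0771, -0.6588]
J5: z=[-0.1767, 0.9805, 0.0861] o=[-0.9756, 0.0421, 0.0470] → [0.0115, -0.0008, 0.0331, -0.1767, 0.9805, 0.0861]
J6: z=[0.3285, -0.0237, 0.9442] o=[-1.1333, 0.0089, 0.1010] → [0.5186, 0.2464, -0.1742, 0.3285, -0.0237, 0.9442]
V = J·q̇ = [-0.3670, 0.4140, 0.5988, -0.2593, 0.2852, -0.0235]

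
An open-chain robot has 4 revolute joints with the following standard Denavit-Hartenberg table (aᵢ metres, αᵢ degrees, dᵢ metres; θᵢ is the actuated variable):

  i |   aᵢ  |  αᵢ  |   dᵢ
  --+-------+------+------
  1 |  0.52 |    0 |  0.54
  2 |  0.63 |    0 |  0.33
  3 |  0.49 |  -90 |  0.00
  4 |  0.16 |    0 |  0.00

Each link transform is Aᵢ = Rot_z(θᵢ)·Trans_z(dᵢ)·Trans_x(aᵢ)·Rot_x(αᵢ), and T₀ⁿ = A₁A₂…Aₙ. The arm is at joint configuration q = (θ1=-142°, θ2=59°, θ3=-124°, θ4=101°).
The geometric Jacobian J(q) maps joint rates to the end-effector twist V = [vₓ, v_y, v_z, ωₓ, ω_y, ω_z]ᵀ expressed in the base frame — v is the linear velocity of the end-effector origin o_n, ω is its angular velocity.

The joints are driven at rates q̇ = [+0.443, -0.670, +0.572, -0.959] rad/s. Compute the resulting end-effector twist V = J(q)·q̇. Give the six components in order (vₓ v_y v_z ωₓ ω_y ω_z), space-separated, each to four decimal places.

-0.2063 -0.2718 -0.0293 0.4354 0.8545 0.3450

o_n = [-0.7424, -0.7369, 0.7129]
J₁: ẑ×o_n = [0.7369, -0.7424, 0.0000], ω = ẑ
J2: z=[0.0000, 0.0000, 1.0000] o=[-0.4098, -0.3201, 0.5400] → [0.4167, -0.3326, 0.0000, 0.0000, 0.0000, 1.0000]
J3: z=[0.0000, 0.0000, 1.0000] o=[-0.3330, -0.9454, 0.8700] → [-0.2086, -0.4094, 0.0000, 0.0000, 0.0000, 1.0000]
J4: z=[-0.4540, -0.8910, 0.0000] o=[-0.7696, -0.7230, 0.8700] → [0.1399, -0.0713, 0.0305, -0.4540, -0.8910, 0.0000]
V = J·q̇ = [-0.2063, -0.2718, -0.0293, 0.4354, 0.8545, 0.3450]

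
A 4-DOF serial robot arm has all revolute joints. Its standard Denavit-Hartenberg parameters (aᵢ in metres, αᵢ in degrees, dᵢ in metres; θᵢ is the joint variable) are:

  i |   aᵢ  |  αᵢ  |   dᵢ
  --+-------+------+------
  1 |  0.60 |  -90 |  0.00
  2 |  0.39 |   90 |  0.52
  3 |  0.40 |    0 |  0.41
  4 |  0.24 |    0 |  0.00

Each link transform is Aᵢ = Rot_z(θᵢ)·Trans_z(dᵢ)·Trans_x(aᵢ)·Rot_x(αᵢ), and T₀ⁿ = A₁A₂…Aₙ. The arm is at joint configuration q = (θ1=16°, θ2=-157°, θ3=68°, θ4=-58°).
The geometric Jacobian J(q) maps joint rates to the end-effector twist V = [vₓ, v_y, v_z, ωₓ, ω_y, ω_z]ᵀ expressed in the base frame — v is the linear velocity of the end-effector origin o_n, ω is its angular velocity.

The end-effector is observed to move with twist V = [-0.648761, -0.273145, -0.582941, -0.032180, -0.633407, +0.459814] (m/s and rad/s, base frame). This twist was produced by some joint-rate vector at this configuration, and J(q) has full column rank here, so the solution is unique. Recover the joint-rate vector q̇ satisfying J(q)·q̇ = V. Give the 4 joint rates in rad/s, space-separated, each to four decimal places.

0.9440 -0.6000 0.3420 0.1840

o_n = [-0.5211, 0.8207, -0.0741]
J₁: ẑ×o_n = [-0.8207, -0.5211, 0.0000], ω = ẑ
J2: z=[-0.2756, 0.9613, 0.0000] o=[0.5768, 0.1654, 0.0000] → [-0.0713, -0.0204, 0.8747, -0.2756, 0.9613, 0.0000]
J3: z=[-0.3756, -0.1077, -0.9205] o=[0.0883, 0.5663, 0.1524] → [0.2586, 0.4759, -0.1612, -0.3756, -0.1077, -0.9205]
J4: z=[-0.3756, -0.1077, -0.9205] o=[-0.3005, 0.8406, -0.1665] → [-0.0283, 0.2378, -0.0163, -0.3756, -0.1077, -0.9205]
q̇ = J⁺·V = [0.9440, -0.6000, 0.3420, 0.1840]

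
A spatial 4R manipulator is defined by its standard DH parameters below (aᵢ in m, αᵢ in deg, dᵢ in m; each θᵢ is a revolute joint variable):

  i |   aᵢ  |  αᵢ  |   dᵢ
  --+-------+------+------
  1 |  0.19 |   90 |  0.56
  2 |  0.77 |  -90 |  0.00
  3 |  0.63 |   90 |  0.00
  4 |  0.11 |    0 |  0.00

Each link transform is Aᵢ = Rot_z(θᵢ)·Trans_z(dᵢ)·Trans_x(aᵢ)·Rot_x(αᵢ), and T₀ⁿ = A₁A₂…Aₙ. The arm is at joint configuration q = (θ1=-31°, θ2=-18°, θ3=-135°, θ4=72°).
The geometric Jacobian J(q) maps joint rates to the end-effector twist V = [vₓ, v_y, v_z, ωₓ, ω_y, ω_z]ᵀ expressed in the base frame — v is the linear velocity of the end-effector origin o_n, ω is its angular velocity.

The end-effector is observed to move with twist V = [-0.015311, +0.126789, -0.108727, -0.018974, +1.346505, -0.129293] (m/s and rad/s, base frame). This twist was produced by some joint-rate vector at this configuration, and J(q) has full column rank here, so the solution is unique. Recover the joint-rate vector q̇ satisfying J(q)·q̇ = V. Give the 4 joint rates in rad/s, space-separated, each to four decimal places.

o_n = [0.1937, -0.6641, 0.5666]
J₁: ẑ×o_n = [0.6641, 0.1937, -0.0000], ω = ẑ
J2: z=[-0.5150, -0.8572, 0.0000] o=[0.1629, -0.0979, 0.5600] → [-0.0057, 0.0034, 0.3181, -0.5150, -0.8572, 0.0000]
J3: z=[0.2649, -0.1592, 0.9511] o=[0.7906, -0.4750, 0.3221] → [0.1409, -0.6324, -0.1451, 0.2649, -0.1592, 0.9511]
J4: z=[-0.2123, 0.9525, 0.2185] o=[0.1980, -0.6387, 0.4597] → [0.1074, 0.0218, 0.0095, -0.2123, 0.9525, 0.2185]
q̇ = J⁺·V = [-0.1370, -0.4670, -0.2120, 0.9580]

-0.1370 -0.4670 -0.2120 0.9580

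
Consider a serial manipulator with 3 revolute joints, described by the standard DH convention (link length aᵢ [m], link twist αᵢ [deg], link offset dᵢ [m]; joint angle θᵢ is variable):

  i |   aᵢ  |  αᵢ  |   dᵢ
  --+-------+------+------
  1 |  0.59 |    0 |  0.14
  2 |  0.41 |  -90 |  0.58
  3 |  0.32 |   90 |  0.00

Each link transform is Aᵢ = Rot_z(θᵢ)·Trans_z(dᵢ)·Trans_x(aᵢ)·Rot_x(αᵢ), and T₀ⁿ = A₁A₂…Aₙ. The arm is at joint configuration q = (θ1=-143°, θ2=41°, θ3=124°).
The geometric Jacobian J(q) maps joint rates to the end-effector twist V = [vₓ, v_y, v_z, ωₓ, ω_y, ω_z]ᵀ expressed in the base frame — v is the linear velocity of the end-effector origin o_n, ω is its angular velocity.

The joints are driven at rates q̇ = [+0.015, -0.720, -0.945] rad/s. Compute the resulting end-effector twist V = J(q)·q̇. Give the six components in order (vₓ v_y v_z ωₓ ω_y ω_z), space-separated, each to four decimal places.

o_n = [-0.5192, -0.5811, 0.4547]
J₁: ẑ×o_n = [0.5811, -0.5192, 0.0000], ω = ẑ
J2: z=[0.0000, 0.0000, 1.0000] o=[-0.4712, -0.3551, 0.1400] → [0.2260, -0.0480, 0.0000, 0.0000, 0.0000, 1.0000]
J3: z=[0.9781, -0.2079, 0.0000] o=[-0.5564, -0.7561, 0.7200] → [0.0552, 0.2595, 0.1789, 0.9781, -0.2079, 0.0000]
V = J·q̇ = [-0.2061, -0.2184, -0.1691, -0.9243, 0.1965, -0.7050]

-0.2061 -0.2184 -0.1691 -0.9243 0.1965 -0.7050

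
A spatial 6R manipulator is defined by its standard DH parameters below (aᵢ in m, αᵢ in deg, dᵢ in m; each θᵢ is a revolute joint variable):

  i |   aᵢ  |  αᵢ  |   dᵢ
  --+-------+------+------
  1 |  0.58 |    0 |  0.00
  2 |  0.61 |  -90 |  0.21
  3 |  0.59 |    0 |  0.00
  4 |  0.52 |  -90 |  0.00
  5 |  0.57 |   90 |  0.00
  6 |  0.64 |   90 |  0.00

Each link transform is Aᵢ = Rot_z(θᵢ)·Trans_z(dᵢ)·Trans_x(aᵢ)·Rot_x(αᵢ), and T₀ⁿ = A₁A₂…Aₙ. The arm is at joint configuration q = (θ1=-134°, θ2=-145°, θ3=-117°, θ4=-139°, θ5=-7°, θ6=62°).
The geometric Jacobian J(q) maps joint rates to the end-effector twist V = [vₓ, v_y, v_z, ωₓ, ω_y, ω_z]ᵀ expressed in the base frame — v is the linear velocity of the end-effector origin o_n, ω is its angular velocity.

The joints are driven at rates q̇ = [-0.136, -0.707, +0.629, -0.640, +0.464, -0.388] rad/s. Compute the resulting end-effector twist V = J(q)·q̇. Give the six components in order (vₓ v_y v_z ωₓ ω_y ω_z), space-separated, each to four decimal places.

-0.0622 0.5436 -0.1284 0.3190 -0.5179 -0.7766

o_n = [-0.5923, -0.9349, -0.4705]
J₁: ẑ×o_n = [0.9349, -0.5923, 0.0000], ω = ẑ
J2: z=[0.0000, 0.0000, 1.0000] o=[-0.4029, -0.4172, 0.0000] → [0.5177, -0.1894, 0.0000, 0.0000, 0.0000, 1.0000]
J3: z=[-0.9877, 0.1564, 0.0000] o=[-0.3075, 0.1853, 0.2100] → [-0.1064, -0.6721, 1.1510, -0.9877, 0.1564, 0.0000]
J4: z=[-0.9877, 0.1564, 0.0000] o=[-0.3494, -0.0793, 0.7357] → [-0.1887, -1.1913, 0.8831, -0.9877, 0.1564, 0.0000]
J5: z=[-0.1518, -0.9583, 0.2419] o=[-0.3691, -0.2035, 0.2311] → [0.8493, -0.1605, -0.1029, -0.1518, -0.9583, 0.2419]
J6: z=[-0.9757, 0.1844, 0.1182] o=[-0.4591, -0.3279, -0.3178] → [0.0436, -0.1647, 0.6169, -0.9757, 0.1844, 0.1182]
V = J·q̇ = [-0.0622, 0.5436, -0.1284, 0.3190, -0.5179, -0.7766]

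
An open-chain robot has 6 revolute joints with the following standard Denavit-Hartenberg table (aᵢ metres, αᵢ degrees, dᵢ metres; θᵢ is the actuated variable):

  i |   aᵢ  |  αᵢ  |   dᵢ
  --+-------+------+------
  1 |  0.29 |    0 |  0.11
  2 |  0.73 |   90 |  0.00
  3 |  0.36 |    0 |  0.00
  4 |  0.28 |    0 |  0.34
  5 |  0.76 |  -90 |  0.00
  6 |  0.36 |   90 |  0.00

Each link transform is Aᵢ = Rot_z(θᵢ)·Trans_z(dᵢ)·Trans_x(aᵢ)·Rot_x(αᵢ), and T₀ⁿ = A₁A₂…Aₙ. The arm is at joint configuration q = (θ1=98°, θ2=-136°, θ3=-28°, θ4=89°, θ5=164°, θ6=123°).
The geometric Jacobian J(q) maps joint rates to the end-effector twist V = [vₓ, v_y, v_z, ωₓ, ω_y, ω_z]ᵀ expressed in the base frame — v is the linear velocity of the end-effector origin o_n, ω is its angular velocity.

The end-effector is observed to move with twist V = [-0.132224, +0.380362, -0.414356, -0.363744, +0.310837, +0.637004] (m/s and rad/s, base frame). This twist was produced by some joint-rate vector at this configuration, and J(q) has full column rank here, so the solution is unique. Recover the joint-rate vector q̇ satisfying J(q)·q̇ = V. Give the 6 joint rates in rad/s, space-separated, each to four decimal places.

0.1870 -0.0280 -0.8840 0.9030 -0.0400 -0.6760

o_n = [0.5547, -0.2260, -0.2129]
J₁: ẑ×o_n = [0.2260, 0.5547, -0.0000], ω = ẑ
J2: z=[0.0000, 0.0000, 1.0000] o=[-0.0404, 0.2872, 0.1100] → [0.5132, 0.5950, -0.0000, 0.0000, 0.0000, 1.0000]
J3: z=[-0.6157, -0.7880, 0.0000] o=[0.5349, -0.1623, 0.1100] → [0.2544, -0.1988, 0.0548, -0.6157, -0.7880, 0.0000]
J4: z=[-0.6157, -0.7880, 0.0000] o=[0.7854, -0.3579, -0.0590] → [0.1212, -0.0947, -0.2630, -0.6157, -0.7880, 0.0000]
J5: z=[-0.6157, -0.7880, 0.0000] o=[0.6830, -0.7094, 0.1859] → [0.3142, -0.2455, -0.3988, -0.6157, -0.7880, 0.0000]
J6: z=[0.5572, -0.4353, -0.7071] o=[0.2595, -0.3786, -0.3515] → [0.0475, -0.2859, 0.2135, 0.5572, -0.4353, -0.7071]
q̇ = J⁺·V = [0.1870, -0.0280, -0.8840, 0.9030, -0.0400, -0.6760]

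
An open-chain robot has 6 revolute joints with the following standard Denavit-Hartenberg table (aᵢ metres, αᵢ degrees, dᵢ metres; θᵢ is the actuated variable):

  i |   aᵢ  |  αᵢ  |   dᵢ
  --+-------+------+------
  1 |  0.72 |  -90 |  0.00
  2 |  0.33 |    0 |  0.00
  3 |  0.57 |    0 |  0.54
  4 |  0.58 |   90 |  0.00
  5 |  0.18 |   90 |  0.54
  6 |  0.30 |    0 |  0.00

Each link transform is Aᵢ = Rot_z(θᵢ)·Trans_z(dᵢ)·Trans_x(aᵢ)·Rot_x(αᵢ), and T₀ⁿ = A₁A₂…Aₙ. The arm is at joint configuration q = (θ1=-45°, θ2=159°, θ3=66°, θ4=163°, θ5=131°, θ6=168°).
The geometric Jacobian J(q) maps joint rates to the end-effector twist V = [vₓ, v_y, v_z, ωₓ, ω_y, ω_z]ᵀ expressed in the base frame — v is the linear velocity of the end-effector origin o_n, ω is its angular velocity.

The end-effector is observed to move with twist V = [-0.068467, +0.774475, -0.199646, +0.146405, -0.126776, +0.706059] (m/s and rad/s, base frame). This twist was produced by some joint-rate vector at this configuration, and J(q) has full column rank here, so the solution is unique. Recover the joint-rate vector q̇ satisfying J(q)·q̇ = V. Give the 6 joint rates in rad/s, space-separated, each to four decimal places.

o_n = [0.9361, -0.2935, 0.5094]
J₁: ẑ×o_n = [0.2935, 0.9361, -0.0000], ω = ẑ
J2: z=[0.7071, 0.7071, 0.0000] o=[0.5091, -0.5091, 0.0000] → [0.3602, -0.3602, -0.1495, 0.7071, 0.7071, 0.0000]
J3: z=[0.7071, 0.7071, 0.0000] o=[0.2913, -0.2913, -0.1183] → [0.4438, -0.4438, -0.4576, 0.7071, 0.7071, 0.0000]
J4: z=[0.7071, 0.7071, 0.0000] o=[0.3881, 0.3756, 0.2848] → [0.1588, -0.1588, -0.8606, 0.7071, 0.7071, 0.0000]
J5: z=[0.3320, -0.3320, 0.8829] o=[0.7502, 0.0135, 0.0125] → [0.1061, -0.0008, -0.0402, 0.3320, -0.3320, 0.8829]
J6: z=[0.9351, -0.0073, -0.3543] o=[0.9518, 0.0040, 0.5447] → [-0.1052, 0.0386, -0.2783, 0.9351, -0.0073, -0.3543]
q̇ = J⁺·V = [0.5630, 0.2520, -0.9860, 0.6580, 0.2170, 0.1370]

0.5630 0.2520 -0.9860 0.6580 0.2170 0.1370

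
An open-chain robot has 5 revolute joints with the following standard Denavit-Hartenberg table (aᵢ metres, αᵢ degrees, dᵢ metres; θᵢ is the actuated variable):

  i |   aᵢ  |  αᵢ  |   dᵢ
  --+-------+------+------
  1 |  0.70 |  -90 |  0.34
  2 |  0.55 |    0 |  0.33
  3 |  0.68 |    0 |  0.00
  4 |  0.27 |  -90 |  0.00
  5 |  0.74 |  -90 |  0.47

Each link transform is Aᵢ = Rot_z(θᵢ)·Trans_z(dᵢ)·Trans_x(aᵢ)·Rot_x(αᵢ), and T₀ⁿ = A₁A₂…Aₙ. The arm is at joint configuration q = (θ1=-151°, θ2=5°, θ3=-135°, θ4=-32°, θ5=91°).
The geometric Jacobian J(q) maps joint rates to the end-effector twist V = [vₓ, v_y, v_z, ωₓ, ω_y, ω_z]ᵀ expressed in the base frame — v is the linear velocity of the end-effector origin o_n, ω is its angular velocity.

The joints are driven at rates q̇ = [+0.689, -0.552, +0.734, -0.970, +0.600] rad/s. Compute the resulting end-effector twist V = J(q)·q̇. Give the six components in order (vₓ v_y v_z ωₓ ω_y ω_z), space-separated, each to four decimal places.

-0.1181 -0.6348 0.1666 -0.5442 0.5993 1.2596

o_n = [-0.8211, 0.0135, 1.3394]
J₁: ẑ×o_n = [-0.0135, -0.8211, 0.0000], ω = ẑ
J2: z=[0.4848, -0.8746, 0.0000] o=[-0.6122, -0.3394, 0.3400] → [-0.8741, -0.4845, -0.0115, 0.4848, -0.8746, 0.0000]
J3: z=[0.4848, -0.8746, 0.0000] o=[-0.9315, -0.8936, 0.2921] → [-0.9160, -0.5078, 0.5364, 0.4848, -0.8746, 0.0000]
J4: z=[0.4848, -0.8746, 0.0000] o=[-0.5492, -0.6817, 0.8130] → [-0.4604, -0.2552, 0.0993, 0.4848, -0.8746, 0.0000]
J5: z=[-0.2703, -0.1498, 0.9511] o=[-0.3246, -0.5572, 0.8964] → [-0.6092, -0.3524, -0.2286, -0.2703, -0.1498, 0.9511]
V = J·q̇ = [-0.1181, -0.6348, 0.1666, -0.5442, 0.5993, 1.2596]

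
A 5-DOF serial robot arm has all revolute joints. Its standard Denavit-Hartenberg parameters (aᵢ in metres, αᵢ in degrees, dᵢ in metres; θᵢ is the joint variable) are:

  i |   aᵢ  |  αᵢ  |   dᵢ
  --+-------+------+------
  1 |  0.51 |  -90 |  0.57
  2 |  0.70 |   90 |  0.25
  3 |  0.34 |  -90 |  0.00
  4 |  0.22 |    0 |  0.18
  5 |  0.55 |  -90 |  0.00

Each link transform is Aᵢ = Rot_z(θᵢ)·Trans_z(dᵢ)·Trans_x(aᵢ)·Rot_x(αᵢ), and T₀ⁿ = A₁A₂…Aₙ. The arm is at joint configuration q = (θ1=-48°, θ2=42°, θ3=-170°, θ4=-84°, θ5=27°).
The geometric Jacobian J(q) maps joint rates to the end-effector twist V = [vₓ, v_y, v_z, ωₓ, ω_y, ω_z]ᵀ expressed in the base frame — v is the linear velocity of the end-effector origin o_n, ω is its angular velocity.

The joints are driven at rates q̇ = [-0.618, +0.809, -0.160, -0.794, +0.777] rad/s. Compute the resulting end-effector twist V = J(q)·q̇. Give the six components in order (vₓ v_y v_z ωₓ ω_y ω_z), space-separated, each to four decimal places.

o_n = [0.6535, -0.7890, 1.0227]
J₁: ẑ×o_n = [0.7890, 0.6535, -0.0000], ω = ẑ
J2: z=[0.7431, 0.6691, 0.0000] o=[0.3413, -0.3790, 0.5700] → [0.3029, -0.3364, -0.5136, 0.7431, 0.6691, 0.0000]
J3: z=[0.4477, -0.4973, 0.7431] o=[0.8751, -0.5983, 0.1016] → [-0.3163, -0.5771, -0.1956, 0.4477, -0.4973, 0.7431]
J4: z=[-0.6455, -0.7549, -0.1162] o=[0.6647, -0.4529, 0.3257] → [-0.5652, 0.4512, 0.2084, -0.6455, -0.7549, -0.1162]
J5: z=[-0.6455, -0.7549, -0.1162] o=[0.6323, -0.6877, 0.4825] → [-0.4195, 0.3462, 0.0813, -0.6455, -0.7549, -0.1162]
V = J·q̇ = [-0.0691, -0.6729, -0.4865, 0.5405, 0.6337, -0.7349]

-0.0691 -0.6729 -0.4865 0.5405 0.6337 -0.7349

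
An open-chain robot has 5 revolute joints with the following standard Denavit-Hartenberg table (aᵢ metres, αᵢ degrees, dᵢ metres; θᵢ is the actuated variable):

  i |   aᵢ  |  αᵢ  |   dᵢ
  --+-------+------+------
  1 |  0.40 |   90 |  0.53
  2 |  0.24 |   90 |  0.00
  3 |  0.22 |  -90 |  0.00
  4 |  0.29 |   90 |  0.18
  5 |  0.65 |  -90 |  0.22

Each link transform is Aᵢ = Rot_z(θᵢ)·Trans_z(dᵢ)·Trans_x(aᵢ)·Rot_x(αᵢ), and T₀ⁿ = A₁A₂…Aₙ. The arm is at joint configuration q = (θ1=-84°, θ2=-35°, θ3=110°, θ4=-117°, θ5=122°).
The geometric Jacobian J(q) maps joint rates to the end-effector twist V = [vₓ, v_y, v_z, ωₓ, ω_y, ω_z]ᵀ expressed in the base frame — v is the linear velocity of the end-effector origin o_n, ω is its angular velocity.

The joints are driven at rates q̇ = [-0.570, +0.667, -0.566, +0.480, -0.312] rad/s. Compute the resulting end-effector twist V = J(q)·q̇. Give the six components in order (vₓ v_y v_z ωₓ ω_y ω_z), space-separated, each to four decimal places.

o_n = [0.2142, -0.0833, 0.9176]
J₁: ẑ×o_n = [0.0833, 0.2142, -0.0000], ω = ẑ
J2: z=[-0.9945, -0.1045, 0.0000] o=[0.0418, -0.3978, 0.5300] → [-0.0405, 0.3854, -0.2948, -0.9945, -0.1045, 0.0000]
J3: z=[-0.0600, 0.5704, -0.8192] o=[0.0624, -0.5933, 0.3923] → [0.7174, -0.0929, -0.1172, -0.0600, 0.5704, -0.8192]
J4: z=[0.2597, 0.8013, 0.5390] o=[-0.1497, -0.5536, 0.4355] → [0.1328, 0.0709, -0.1694, 0.2597, 0.8013, 0.5390]
J5: z=[0.8860, -0.4197, 0.1971] o=[0.0085, -0.2858, 0.2950] → [-0.3012, -0.5110, 0.2658, 0.8860, -0.4197, 0.1971]
V = J·q̇ = [-0.3229, 0.3811, -0.2945, -0.7812, 0.1230, 0.0909]

-0.3229 0.3811 -0.2945 -0.7812 0.1230 0.0909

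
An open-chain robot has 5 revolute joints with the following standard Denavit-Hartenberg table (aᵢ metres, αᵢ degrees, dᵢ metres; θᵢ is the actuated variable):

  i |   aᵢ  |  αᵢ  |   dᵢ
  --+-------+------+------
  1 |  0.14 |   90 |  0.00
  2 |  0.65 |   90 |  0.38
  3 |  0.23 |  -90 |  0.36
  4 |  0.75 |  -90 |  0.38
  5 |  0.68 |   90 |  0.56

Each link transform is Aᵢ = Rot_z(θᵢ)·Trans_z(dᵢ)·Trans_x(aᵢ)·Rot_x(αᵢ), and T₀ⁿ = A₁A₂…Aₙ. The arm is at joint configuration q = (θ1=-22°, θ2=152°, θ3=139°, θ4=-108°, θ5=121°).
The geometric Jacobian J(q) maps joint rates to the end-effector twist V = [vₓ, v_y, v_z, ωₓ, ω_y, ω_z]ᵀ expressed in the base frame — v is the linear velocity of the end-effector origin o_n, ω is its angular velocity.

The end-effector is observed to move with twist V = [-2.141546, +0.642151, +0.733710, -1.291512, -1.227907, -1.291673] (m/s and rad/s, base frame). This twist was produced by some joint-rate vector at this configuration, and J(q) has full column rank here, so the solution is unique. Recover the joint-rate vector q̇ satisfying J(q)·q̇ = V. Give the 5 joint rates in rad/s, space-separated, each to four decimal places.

-0.8850 0.9160 -0.7430 -0.8350 0.1220

o_n = [-0.0757, -0.9966, 0.9476]
J₁: ẑ×o_n = [0.9966, -0.0757, 0.0000], ω = ẑ
J2: z=[-0.3746, -0.9272, 0.0000] o=[0.1298, -0.0524, 0.0000] → [-0.8786, 0.3550, 0.1632, -0.3746, -0.9272, 0.0000]
J3: z=[0.4353, -0.1759, 0.8829] o=[-0.5447, -0.1898, 0.3052] → [0.5994, 0.1345, -0.2687, 0.4353, -0.1759, 0.8829]
J4: z=[0.8198, 0.4828, -0.3080] o=[-0.3024, -0.4504, 0.5415] → [0.0278, -0.4027, -0.5572, 0.8198, 0.4828, -0.3080]
J5: z=[0.4884, -0.8703, -0.0641] o=[0.2334, -0.1936, 1.1364] → [0.1128, 0.1120, -0.6611, 0.4884, -0.8703, -0.0641]
q̇ = J⁺·V = [-0.8850, 0.9160, -0.7430, -0.8350, 0.1220]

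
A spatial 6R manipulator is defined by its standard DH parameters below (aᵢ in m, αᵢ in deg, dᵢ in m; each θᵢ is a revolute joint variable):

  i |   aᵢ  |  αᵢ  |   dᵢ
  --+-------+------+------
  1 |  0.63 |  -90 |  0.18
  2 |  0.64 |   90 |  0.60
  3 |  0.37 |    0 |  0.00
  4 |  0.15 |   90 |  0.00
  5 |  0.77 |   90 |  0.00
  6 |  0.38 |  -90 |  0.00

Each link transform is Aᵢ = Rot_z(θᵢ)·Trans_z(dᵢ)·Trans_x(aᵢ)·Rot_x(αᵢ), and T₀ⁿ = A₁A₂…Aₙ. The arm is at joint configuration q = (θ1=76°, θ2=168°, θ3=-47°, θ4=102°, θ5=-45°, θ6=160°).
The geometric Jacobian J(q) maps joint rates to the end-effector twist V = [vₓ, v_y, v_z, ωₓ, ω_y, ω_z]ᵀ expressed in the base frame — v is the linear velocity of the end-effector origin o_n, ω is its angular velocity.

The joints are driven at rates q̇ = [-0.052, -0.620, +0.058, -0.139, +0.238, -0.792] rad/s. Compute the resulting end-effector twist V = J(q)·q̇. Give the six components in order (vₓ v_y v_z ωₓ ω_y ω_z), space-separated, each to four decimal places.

-0.0542 -0.3253 -0.8671 0.1909 -0.4653 -0.6279

o_n = [-0.7572, -0.4869, 0.2052]
J₁: ẑ×o_n = [0.4869, -0.7572, 0.0000], ω = ẑ
J2: z=[-0.9703, 0.2419, 0.0000] o=[0.1524, 0.6113, 0.1800] → [0.0061, 0.0245, 1.2856, -0.9703, 0.2419, 0.0000]
J3: z=[0.0503, 0.2017, -0.9781] o=[-0.5812, 0.1490, 0.0469] → [-0.5901, 0.1642, 0.0035, 0.0503, 0.2017, -0.9781]
J4: z=[0.0503, 0.2017, -0.9781] o=[-0.3784, -0.1559, -0.0055] → [-0.2812, 0.3599, 0.0598, 0.0503, 0.2017, -0.9781]
J5: z=[0.3627, -0.9162, -0.1703] o=[-0.5179, -0.2079, -0.0234] → [-0.2570, -0.0422, -0.3204, 0.3627, -0.9162, -0.1703]
J6: z=[0.6224, 0.1022, 0.7760] o=[-1.0520, -0.5062, 0.4442] → [-0.0394, 0.3775, -0.0181, 0.6224, 0.1022, 0.7760]
V = J·q̇ = [-0.0542, -0.3253, -0.8671, 0.1909, -0.4653, -0.6279]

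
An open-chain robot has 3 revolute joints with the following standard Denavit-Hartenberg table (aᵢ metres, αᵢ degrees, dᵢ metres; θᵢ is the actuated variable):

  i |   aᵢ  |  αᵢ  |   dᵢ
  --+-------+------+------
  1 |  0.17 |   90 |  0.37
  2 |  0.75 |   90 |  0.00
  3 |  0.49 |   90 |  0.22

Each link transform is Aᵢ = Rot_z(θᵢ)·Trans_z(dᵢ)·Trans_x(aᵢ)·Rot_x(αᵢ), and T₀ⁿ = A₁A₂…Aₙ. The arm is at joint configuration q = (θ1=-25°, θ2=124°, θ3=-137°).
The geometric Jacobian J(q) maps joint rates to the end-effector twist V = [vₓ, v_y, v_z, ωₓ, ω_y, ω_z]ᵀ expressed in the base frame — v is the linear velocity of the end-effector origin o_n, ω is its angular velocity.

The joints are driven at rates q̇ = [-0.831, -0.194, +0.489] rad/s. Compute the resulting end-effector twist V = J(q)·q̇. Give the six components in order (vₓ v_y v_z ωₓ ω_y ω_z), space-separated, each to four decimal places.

0.2748 -0.0571 0.1426 0.4494 0.0045 -0.5576

o_n = [0.2621, 0.2465, 0.8177]
J₁: ẑ×o_n = [-0.2465, 0.2621, 0.0000], ω = ẑ
J2: z=[-0.4226, -0.9063, 0.0000] o=[0.1541, -0.0718, 0.3700] → [-0.4058, 0.1892, -0.0366, -0.4226, -0.9063, 0.0000]
J3: z=[0.7514, -0.3504, 0.5592] o=[-0.2260, 0.1054, 0.9918] → [-0.0179, 0.4038, 0.2770, 0.7514, -0.3504, 0.5592]
V = J·q̇ = [0.2748, -0.0571, 0.1426, 0.4494, 0.0045, -0.5576]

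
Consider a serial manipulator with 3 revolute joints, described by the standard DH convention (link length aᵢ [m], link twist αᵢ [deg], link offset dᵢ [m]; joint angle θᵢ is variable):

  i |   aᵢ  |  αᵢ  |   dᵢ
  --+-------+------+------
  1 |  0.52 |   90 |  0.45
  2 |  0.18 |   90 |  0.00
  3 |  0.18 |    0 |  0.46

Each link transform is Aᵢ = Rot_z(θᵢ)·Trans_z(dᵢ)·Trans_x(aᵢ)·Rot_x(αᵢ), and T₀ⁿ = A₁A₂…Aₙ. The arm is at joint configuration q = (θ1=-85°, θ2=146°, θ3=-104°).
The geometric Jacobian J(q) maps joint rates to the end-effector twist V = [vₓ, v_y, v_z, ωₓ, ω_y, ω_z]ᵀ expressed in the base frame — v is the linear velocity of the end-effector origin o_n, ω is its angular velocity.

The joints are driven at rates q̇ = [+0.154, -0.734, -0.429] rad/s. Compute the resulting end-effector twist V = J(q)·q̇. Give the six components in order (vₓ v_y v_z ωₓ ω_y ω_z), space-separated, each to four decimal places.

o_n = [0.2319, -0.6464, 0.9077]
J₁: ẑ×o_n = [0.6464, 0.2319, -0.0000], ω = ẑ
J2: z=[-0.9962, -0.0872, 0.0000] o=[0.0453, -0.5180, 0.4500] → [-0.0399, 0.4559, 0.1441, -0.9962, -0.0872, 0.0000]
J3: z=[0.0487, -0.5571, 0.8290] o=[0.0323, -0.3694, 0.5507] → [0.0308, 0.1480, 0.0977, 0.0487, -0.5571, 0.8290]
V = J·q̇ = [0.1156, -0.3624, -0.1477, 0.7103, 0.3030, -0.2017]

0.1156 -0.3624 -0.1477 0.7103 0.3030 -0.2017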